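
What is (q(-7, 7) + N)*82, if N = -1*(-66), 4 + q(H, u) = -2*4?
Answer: 4428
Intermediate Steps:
q(H, u) = -12 (q(H, u) = -4 - 2*4 = -4 - 8 = -12)
N = 66
(q(-7, 7) + N)*82 = (-12 + 66)*82 = 54*82 = 4428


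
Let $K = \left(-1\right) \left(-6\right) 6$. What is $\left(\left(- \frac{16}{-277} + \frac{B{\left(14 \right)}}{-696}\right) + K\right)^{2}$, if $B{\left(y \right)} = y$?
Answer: $\frac{12067876993225}{9292188816} \approx 1298.7$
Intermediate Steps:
$K = 36$ ($K = 6 \cdot 6 = 36$)
$\left(\left(- \frac{16}{-277} + \frac{B{\left(14 \right)}}{-696}\right) + K\right)^{2} = \left(\left(- \frac{16}{-277} + \frac{14}{-696}\right) + 36\right)^{2} = \left(\left(\left(-16\right) \left(- \frac{1}{277}\right) + 14 \left(- \frac{1}{696}\right)\right) + 36\right)^{2} = \left(\left(\frac{16}{277} - \frac{7}{348}\right) + 36\right)^{2} = \left(\frac{3629}{96396} + 36\right)^{2} = \left(\frac{3473885}{96396}\right)^{2} = \frac{12067876993225}{9292188816}$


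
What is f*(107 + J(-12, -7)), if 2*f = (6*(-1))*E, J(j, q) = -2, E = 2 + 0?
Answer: -630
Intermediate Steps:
E = 2
f = -6 (f = ((6*(-1))*2)/2 = (-6*2)/2 = (½)*(-12) = -6)
f*(107 + J(-12, -7)) = -6*(107 - 2) = -6*105 = -630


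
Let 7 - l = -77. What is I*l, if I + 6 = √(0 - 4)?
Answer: -504 + 168*I ≈ -504.0 + 168.0*I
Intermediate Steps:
l = 84 (l = 7 - 1*(-77) = 7 + 77 = 84)
I = -6 + 2*I (I = -6 + √(0 - 4) = -6 + √(-4) = -6 + 2*I ≈ -6.0 + 2.0*I)
I*l = (-6 + 2*I)*84 = -504 + 168*I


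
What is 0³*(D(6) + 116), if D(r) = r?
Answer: 0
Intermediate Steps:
0³*(D(6) + 116) = 0³*(6 + 116) = 0*122 = 0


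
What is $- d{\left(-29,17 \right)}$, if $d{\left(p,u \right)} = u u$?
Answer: $-289$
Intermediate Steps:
$d{\left(p,u \right)} = u^{2}$
$- d{\left(-29,17 \right)} = - 17^{2} = \left(-1\right) 289 = -289$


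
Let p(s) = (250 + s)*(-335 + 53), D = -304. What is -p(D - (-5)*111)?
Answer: 141282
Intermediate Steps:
p(s) = -70500 - 282*s (p(s) = (250 + s)*(-282) = -70500 - 282*s)
-p(D - (-5)*111) = -(-70500 - 282*(-304 - (-5)*111)) = -(-70500 - 282*(-304 - 1*(-555))) = -(-70500 - 282*(-304 + 555)) = -(-70500 - 282*251) = -(-70500 - 70782) = -1*(-141282) = 141282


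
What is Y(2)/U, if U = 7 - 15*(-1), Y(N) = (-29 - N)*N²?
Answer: -62/11 ≈ -5.6364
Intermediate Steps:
Y(N) = N²*(-29 - N)
U = 22 (U = 7 + 15 = 22)
Y(2)/U = (2²*(-29 - 1*2))/22 = (4*(-29 - 2))*(1/22) = (4*(-31))*(1/22) = -124*1/22 = -62/11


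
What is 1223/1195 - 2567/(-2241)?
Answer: 5808308/2677995 ≈ 2.1689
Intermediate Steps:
1223/1195 - 2567/(-2241) = 1223*(1/1195) - 2567*(-1/2241) = 1223/1195 + 2567/2241 = 5808308/2677995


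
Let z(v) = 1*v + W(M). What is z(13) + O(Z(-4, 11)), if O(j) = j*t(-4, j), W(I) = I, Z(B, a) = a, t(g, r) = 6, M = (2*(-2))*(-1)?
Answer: 83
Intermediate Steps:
M = 4 (M = -4*(-1) = 4)
O(j) = 6*j (O(j) = j*6 = 6*j)
z(v) = 4 + v (z(v) = 1*v + 4 = v + 4 = 4 + v)
z(13) + O(Z(-4, 11)) = (4 + 13) + 6*11 = 17 + 66 = 83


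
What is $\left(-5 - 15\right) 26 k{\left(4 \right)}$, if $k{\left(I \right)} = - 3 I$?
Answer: $6240$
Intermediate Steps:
$\left(-5 - 15\right) 26 k{\left(4 \right)} = \left(-5 - 15\right) 26 \left(\left(-3\right) 4\right) = \left(-5 - 15\right) 26 \left(-12\right) = \left(-20\right) 26 \left(-12\right) = \left(-520\right) \left(-12\right) = 6240$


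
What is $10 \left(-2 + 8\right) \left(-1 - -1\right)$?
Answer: $0$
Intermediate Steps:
$10 \left(-2 + 8\right) \left(-1 - -1\right) = 10 \cdot 6 \left(-1 + 1\right) = 10 \cdot 6 \cdot 0 = 10 \cdot 0 = 0$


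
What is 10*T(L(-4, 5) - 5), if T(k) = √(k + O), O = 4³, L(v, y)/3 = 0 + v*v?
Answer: 10*√107 ≈ 103.44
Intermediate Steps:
L(v, y) = 3*v² (L(v, y) = 3*(0 + v*v) = 3*(0 + v²) = 3*v²)
O = 64
T(k) = √(64 + k) (T(k) = √(k + 64) = √(64 + k))
10*T(L(-4, 5) - 5) = 10*√(64 + (3*(-4)² - 5)) = 10*√(64 + (3*16 - 5)) = 10*√(64 + (48 - 5)) = 10*√(64 + 43) = 10*√107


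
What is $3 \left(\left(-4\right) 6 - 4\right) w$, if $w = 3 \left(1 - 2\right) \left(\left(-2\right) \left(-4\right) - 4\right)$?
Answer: $1008$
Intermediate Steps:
$w = -12$ ($w = 3 \left(- (8 - 4)\right) = 3 \left(\left(-1\right) 4\right) = 3 \left(-4\right) = -12$)
$3 \left(\left(-4\right) 6 - 4\right) w = 3 \left(\left(-4\right) 6 - 4\right) \left(-12\right) = 3 \left(-24 - 4\right) \left(-12\right) = 3 \left(-28\right) \left(-12\right) = \left(-84\right) \left(-12\right) = 1008$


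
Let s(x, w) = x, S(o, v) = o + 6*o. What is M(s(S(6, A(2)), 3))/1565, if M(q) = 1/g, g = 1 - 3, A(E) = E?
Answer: -1/3130 ≈ -0.00031949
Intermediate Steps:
S(o, v) = 7*o
g = -2
M(q) = -½ (M(q) = 1/(-2) = -½)
M(s(S(6, A(2)), 3))/1565 = -½/1565 = (1/1565)*(-½) = -1/3130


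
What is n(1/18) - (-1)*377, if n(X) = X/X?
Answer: 378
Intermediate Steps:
n(X) = 1
n(1/18) - (-1)*377 = 1 - (-1)*377 = 1 - 1*(-377) = 1 + 377 = 378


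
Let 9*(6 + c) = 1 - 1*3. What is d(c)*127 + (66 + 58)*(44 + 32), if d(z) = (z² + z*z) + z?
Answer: 1495880/81 ≈ 18468.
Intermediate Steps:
c = -56/9 (c = -6 + (1 - 1*3)/9 = -6 + (1 - 3)/9 = -6 + (⅑)*(-2) = -6 - 2/9 = -56/9 ≈ -6.2222)
d(z) = z + 2*z² (d(z) = (z² + z²) + z = 2*z² + z = z + 2*z²)
d(c)*127 + (66 + 58)*(44 + 32) = -56*(1 + 2*(-56/9))/9*127 + (66 + 58)*(44 + 32) = -56*(1 - 112/9)/9*127 + 124*76 = -56/9*(-103/9)*127 + 9424 = (5768/81)*127 + 9424 = 732536/81 + 9424 = 1495880/81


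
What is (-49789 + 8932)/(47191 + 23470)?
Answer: -40857/70661 ≈ -0.57821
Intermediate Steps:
(-49789 + 8932)/(47191 + 23470) = -40857/70661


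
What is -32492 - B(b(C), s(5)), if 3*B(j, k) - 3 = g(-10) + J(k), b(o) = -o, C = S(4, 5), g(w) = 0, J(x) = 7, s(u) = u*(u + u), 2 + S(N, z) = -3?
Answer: -97486/3 ≈ -32495.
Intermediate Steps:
S(N, z) = -5 (S(N, z) = -2 - 3 = -5)
s(u) = 2*u² (s(u) = u*(2*u) = 2*u²)
C = -5
B(j, k) = 10/3 (B(j, k) = 1 + (0 + 7)/3 = 1 + (⅓)*7 = 1 + 7/3 = 10/3)
-32492 - B(b(C), s(5)) = -32492 - 1*10/3 = -32492 - 10/3 = -97486/3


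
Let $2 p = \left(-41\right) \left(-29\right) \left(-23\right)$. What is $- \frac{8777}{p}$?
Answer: $\frac{17554}{27347} \approx 0.6419$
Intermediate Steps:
$p = - \frac{27347}{2}$ ($p = \frac{\left(-41\right) \left(-29\right) \left(-23\right)}{2} = \frac{1189 \left(-23\right)}{2} = \frac{1}{2} \left(-27347\right) = - \frac{27347}{2} \approx -13674.0$)
$- \frac{8777}{p} = - \frac{8777}{- \frac{27347}{2}} = \left(-8777\right) \left(- \frac{2}{27347}\right) = \frac{17554}{27347}$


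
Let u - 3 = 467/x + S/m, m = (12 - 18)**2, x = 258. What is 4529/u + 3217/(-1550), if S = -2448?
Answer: -266227693/3609950 ≈ -73.748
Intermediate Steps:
m = 36 (m = (-6)**2 = 36)
u = -16303/258 (u = 3 + (467/258 - 2448/36) = 3 + (467*(1/258) - 2448*1/36) = 3 + (467/258 - 68) = 3 - 17077/258 = -16303/258 ≈ -63.190)
4529/u + 3217/(-1550) = 4529/(-16303/258) + 3217/(-1550) = 4529*(-258/16303) + 3217*(-1/1550) = -166926/2329 - 3217/1550 = -266227693/3609950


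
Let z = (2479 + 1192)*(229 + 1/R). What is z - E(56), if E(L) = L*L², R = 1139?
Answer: 757487648/1139 ≈ 6.6505e+5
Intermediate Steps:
z = 957514272/1139 (z = (2479 + 1192)*(229 + 1/1139) = 3671*(229 + 1/1139) = 3671*(260832/1139) = 957514272/1139 ≈ 8.4066e+5)
E(L) = L³
z - E(56) = 957514272/1139 - 1*56³ = 957514272/1139 - 1*175616 = 957514272/1139 - 175616 = 757487648/1139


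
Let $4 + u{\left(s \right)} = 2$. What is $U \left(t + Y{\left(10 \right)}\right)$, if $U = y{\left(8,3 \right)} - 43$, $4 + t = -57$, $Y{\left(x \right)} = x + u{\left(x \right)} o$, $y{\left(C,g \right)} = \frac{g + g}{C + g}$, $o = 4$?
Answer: $\frac{27553}{11} \approx 2504.8$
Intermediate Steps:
$u{\left(s \right)} = -2$ ($u{\left(s \right)} = -4 + 2 = -2$)
$y{\left(C,g \right)} = \frac{2 g}{C + g}$
$Y{\left(x \right)} = -8 + x$ ($Y{\left(x \right)} = x - 8 = -8 + x$)
$t = -61$ ($t = -4 - 57 = -61$)
$U = - \frac{467}{11}$ ($U = 2 \cdot 3 \frac{1}{8 + 3} - 43 = 2 \cdot 3 \cdot \frac{1}{11} - 43 = \frac{6}{11} - 43 = - \frac{467}{11} \approx -42.455$)
$U \left(t + Y{\left(10 \right)}\right) = - \frac{467 \left(-61 + \left(-8 + 10\right)\right)}{11} = - \frac{467 \left(-61 + 2\right)}{11} = \left(- \frac{467}{11}\right) \left(-59\right) = \frac{27553}{11}$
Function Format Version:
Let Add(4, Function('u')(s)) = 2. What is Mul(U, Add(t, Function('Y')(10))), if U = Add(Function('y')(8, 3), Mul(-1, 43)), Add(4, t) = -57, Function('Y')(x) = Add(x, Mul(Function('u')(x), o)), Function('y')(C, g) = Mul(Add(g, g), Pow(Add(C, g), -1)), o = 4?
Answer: Rational(27553, 11) ≈ 2504.8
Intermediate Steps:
Function('u')(s) = -2 (Function('u')(s) = Add(-4, 2) = -2)
Function('y')(C, g) = Mul(2, g, Pow(Add(C, g), -1)) (Function('y')(C, g) = Mul(Mul(2, g), Pow(Add(C, g), -1)) = Mul(2, g, Pow(Add(C, g), -1)))
Function('Y')(x) = Add(-8, x) (Function('Y')(x) = Add(x, Mul(-2, 4)) = Add(x, -8) = Add(-8, x))
t = -61 (t = Add(-4, -57) = -61)
U = Rational(-467, 11) (U = Add(Mul(2, 3, Pow(Add(8, 3), -1)), Mul(-1, 43)) = Add(Mul(2, 3, Pow(11, -1)), -43) = Add(Mul(2, 3, Rational(1, 11)), -43) = Add(Rational(6, 11), -43) = Rational(-467, 11) ≈ -42.455)
Mul(U, Add(t, Function('Y')(10))) = Mul(Rational(-467, 11), Add(-61, Add(-8, 10))) = Mul(Rational(-467, 11), Add(-61, 2)) = Mul(Rational(-467, 11), -59) = Rational(27553, 11)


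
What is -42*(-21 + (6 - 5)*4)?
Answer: 714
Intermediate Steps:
-42*(-21 + (6 - 5)*4) = -42*(-21 + 1*4) = -42*(-21 + 4) = -42*(-17) = 714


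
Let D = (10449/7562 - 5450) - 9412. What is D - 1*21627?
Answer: -275919369/7562 ≈ -36488.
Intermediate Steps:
D = -112375995/7562 (D = (10449*(1/7562) - 5450) - 9412 = (10449/7562 - 5450) - 9412 = -41202451/7562 - 9412 = -112375995/7562 ≈ -14861.)
D - 1*21627 = -112375995/7562 - 1*21627 = -112375995/7562 - 21627 = -275919369/7562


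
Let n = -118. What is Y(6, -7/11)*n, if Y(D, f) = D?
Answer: -708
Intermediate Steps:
Y(6, -7/11)*n = 6*(-118) = -708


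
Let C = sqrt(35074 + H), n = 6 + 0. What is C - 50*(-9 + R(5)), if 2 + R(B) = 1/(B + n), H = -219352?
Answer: 6000/11 + I*sqrt(184278) ≈ 545.45 + 429.28*I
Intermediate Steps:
n = 6
R(B) = -2 + 1/(6 + B) (R(B) = -2 + 1/(B + 6) = -2 + 1/(6 + B))
C = I*sqrt(184278) (C = sqrt(35074 - 219352) = sqrt(-184278) = I*sqrt(184278) ≈ 429.28*I)
C - 50*(-9 + R(5)) = I*sqrt(184278) - 50*(-9 + (-11 - 2*5)/(6 + 5)) = I*sqrt(184278) - 50*(-9 + (-11 - 10)/11) = I*sqrt(184278) - 50*(-9 + (1/11)*(-21)) = I*sqrt(184278) - 50*(-9 - 21/11) = I*sqrt(184278) - 50*(-120/11) = I*sqrt(184278) + 6000/11 = 6000/11 + I*sqrt(184278)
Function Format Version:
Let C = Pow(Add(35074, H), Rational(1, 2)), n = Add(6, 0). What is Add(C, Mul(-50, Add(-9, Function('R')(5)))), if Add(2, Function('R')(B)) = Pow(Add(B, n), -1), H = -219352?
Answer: Add(Rational(6000, 11), Mul(I, Pow(184278, Rational(1, 2)))) ≈ Add(545.45, Mul(429.28, I))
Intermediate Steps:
n = 6
Function('R')(B) = Add(-2, Pow(Add(6, B), -1)) (Function('R')(B) = Add(-2, Pow(Add(B, 6), -1)) = Add(-2, Pow(Add(6, B), -1)))
C = Mul(I, Pow(184278, Rational(1, 2))) (C = Pow(Add(35074, -219352), Rational(1, 2)) = Pow(-184278, Rational(1, 2)) = Mul(I, Pow(184278, Rational(1, 2))) ≈ Mul(429.28, I))
Add(C, Mul(-50, Add(-9, Function('R')(5)))) = Add(Mul(I, Pow(184278, Rational(1, 2))), Mul(-50, Add(-9, Mul(Pow(Add(6, 5), -1), Add(-11, Mul(-2, 5)))))) = Add(Mul(I, Pow(184278, Rational(1, 2))), Mul(-50, Add(-9, Mul(Pow(11, -1), Add(-11, -10))))) = Add(Mul(I, Pow(184278, Rational(1, 2))), Mul(-50, Add(-9, Mul(Rational(1, 11), -21)))) = Add(Mul(I, Pow(184278, Rational(1, 2))), Mul(-50, Add(-9, Rational(-21, 11)))) = Add(Mul(I, Pow(184278, Rational(1, 2))), Mul(-50, Rational(-120, 11))) = Add(Mul(I, Pow(184278, Rational(1, 2))), Rational(6000, 11)) = Add(Rational(6000, 11), Mul(I, Pow(184278, Rational(1, 2))))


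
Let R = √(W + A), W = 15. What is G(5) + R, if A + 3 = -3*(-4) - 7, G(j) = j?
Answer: 5 + √17 ≈ 9.1231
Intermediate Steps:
A = 2 (A = -3 + (-3*(-4) - 7) = -3 + (12 - 7) = -3 + 5 = 2)
R = √17 (R = √(15 + 2) = √17 ≈ 4.1231)
G(5) + R = 5 + √17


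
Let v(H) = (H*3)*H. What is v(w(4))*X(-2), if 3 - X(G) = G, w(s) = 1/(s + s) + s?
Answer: 16335/64 ≈ 255.23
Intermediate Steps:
w(s) = s + 1/(2*s) (w(s) = 1/(2*s) + s = s + 1/(2*s))
v(H) = 3*H² (v(H) = (3*H)*H = 3*H²)
X(G) = 3 - G
v(w(4))*X(-2) = (3*(4 + (½)/4)²)*(3 - 1*(-2)) = (3*(4 + (½)*(¼))²)*(3 + 2) = (3*(4 + ⅛)²)*5 = (3*(33/8)²)*5 = (3*(1089/64))*5 = (3267/64)*5 = 16335/64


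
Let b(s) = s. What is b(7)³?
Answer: 343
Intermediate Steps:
b(7)³ = 7³ = 343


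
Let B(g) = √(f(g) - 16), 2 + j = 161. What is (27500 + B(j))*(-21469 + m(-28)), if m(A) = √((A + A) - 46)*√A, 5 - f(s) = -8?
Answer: -(21469 + 2*√714)*(27500 + I*√3) ≈ -5.9187e+8 - 37278.0*I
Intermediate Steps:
f(s) = 13 (f(s) = 5 - 1*(-8) = 5 + 8 = 13)
j = 159 (j = -2 + 161 = 159)
B(g) = I*√3 (B(g) = √(13 - 16) = √(-3) = I*√3)
m(A) = √A*√(-46 + 2*A) (m(A) = √(2*A - 46)*√A = √(-46 + 2*A)*√A = √A*√(-46 + 2*A))
(27500 + B(j))*(-21469 + m(-28)) = (27500 + I*√3)*(-21469 + √2*√(-28)*√(-23 - 28)) = (27500 + I*√3)*(-21469 + √2*(2*I*√7)*√(-51)) = (27500 + I*√3)*(-21469 + √2*(2*I*√7)*(I*√51)) = (27500 + I*√3)*(-21469 - 2*√714) = (-21469 - 2*√714)*(27500 + I*√3)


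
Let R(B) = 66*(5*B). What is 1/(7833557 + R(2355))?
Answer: 1/8610707 ≈ 1.1613e-7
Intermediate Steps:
R(B) = 330*B
1/(7833557 + R(2355)) = 1/(7833557 + 330*2355) = 1/(7833557 + 777150) = 1/8610707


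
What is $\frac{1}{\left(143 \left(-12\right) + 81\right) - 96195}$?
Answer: $- \frac{1}{97830} \approx -1.0222 \cdot 10^{-5}$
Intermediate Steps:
$\frac{1}{\left(143 \left(-12\right) + 81\right) - 96195} = \frac{1}{\left(-1716 + 81\right) - 96195} = \frac{1}{-1635 - 96195} = \frac{1}{-97830} = - \frac{1}{97830}$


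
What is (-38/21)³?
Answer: -54872/9261 ≈ -5.9251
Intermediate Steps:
(-38/21)³ = -54872/9261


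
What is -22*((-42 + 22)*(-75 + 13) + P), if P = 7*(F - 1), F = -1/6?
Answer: -81301/3 ≈ -27100.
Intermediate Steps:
F = -1/6 (F = -1*1/6 = -1/6 ≈ -0.16667)
P = -49/6 (P = 7*(-1/6 - 1) = 7*(-7/6) = -49/6 ≈ -8.1667)
-22*((-42 + 22)*(-75 + 13) + P) = -22*((-42 + 22)*(-75 + 13) - 49/6) = -22*(-20*(-62) - 49/6) = -22*(1240 - 49/6) = -22*7391/6 = -81301/3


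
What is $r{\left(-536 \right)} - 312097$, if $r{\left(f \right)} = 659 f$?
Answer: $-665321$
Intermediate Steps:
$r{\left(-536 \right)} - 312097 = 659 \left(-536\right) - 312097 = -353224 - 312097 = -665321$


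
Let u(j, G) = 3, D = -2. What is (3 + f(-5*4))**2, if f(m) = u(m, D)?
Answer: 36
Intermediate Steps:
f(m) = 3
(3 + f(-5*4))**2 = (3 + 3)**2 = 6**2 = 36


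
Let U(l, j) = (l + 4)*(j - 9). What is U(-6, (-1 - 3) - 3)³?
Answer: 32768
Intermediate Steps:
U(l, j) = (-9 + j)*(4 + l) (U(l, j) = (4 + l)*(-9 + j) = (-9 + j)*(4 + l))
U(-6, (-1 - 3) - 3)³ = (-36 - 9*(-6) + 4*((-1 - 3) - 3) + ((-1 - 3) - 3)*(-6))³ = (-36 + 54 + 4*(-4 - 3) + (-4 - 3)*(-6))³ = (-36 + 54 + 4*(-7) - 7*(-6))³ = (-36 + 54 - 28 + 42)³ = 32³ = 32768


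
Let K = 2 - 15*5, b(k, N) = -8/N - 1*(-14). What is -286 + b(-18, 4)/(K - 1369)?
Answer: -206212/721 ≈ -286.01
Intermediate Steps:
b(k, N) = 14 - 8/N (b(k, N) = -8/N + 14 = 14 - 8/N)
K = -73 (K = 2 - 75 = -73)
-286 + b(-18, 4)/(K - 1369) = -286 + (14 - 8/4)/(-73 - 1369) = -286 + (14 - 8*¼)/(-1442) = -286 - (14 - 2)/1442 = -286 - 1/1442*12 = -286 - 6/721 = -206212/721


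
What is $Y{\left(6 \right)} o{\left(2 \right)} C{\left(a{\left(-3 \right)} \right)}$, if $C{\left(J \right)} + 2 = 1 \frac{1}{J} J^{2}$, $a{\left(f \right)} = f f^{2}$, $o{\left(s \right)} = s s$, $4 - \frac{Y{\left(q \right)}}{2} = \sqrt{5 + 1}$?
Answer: $-928 + 232 \sqrt{6} \approx -359.72$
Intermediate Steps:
$Y{\left(q \right)} = 8 - 2 \sqrt{6}$ ($Y{\left(q \right)} = 8 - 2 \sqrt{5 + 1} = 8 - 2 \sqrt{6}$)
$o{\left(s \right)} = s^{2}$
$a{\left(f \right)} = f^{3}$
$C{\left(J \right)} = -2 + J$ ($C{\left(J \right)} = -2 + 1 \frac{1}{J} J^{2} = -2 + \frac{J^{2}}{J} = -2 + J$)
$Y{\left(6 \right)} o{\left(2 \right)} C{\left(a{\left(-3 \right)} \right)} = \left(8 - 2 \sqrt{6}\right) 2^{2} \left(-2 + \left(-3\right)^{3}\right) = \left(8 - 2 \sqrt{6}\right) 4 \left(-2 - 27\right) = \left(32 - 8 \sqrt{6}\right) \left(-29\right) = -928 + 232 \sqrt{6}$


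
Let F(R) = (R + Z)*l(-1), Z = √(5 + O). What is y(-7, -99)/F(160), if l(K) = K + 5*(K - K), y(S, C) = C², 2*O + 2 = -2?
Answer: -142560/2327 + 891*√3/2327 ≈ -60.600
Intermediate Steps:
O = -2 (O = -1 + (½)*(-2) = -1 - 1 = -2)
Z = √3 (Z = √(5 - 2) = √3 ≈ 1.7320)
l(K) = K (l(K) = K + 5*0 = K + 0 = K)
F(R) = -R - √3 (F(R) = (R + √3)*(-1) = -R - √3)
y(-7, -99)/F(160) = (-99)²/(-1*160 - √3) = 9801/(-160 - √3)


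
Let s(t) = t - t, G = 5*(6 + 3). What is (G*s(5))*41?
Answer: 0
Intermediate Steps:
G = 45 (G = 5*9 = 45)
s(t) = 0
(G*s(5))*41 = (45*0)*41 = 0*41 = 0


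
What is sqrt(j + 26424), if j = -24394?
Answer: sqrt(2030) ≈ 45.056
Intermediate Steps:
sqrt(j + 26424) = sqrt(-24394 + 26424) = sqrt(2030)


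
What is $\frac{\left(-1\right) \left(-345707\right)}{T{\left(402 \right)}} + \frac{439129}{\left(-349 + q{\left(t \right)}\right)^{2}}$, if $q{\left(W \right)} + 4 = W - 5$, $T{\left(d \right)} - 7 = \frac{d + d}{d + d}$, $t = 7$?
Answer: $\frac{42594961139}{985608} \approx 43217.0$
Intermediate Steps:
$T{\left(d \right)} = 8$ ($T{\left(d \right)} = 7 + \frac{d + d}{d + d} = 7 + \frac{2 d}{2 d} = 7 + 2 d \frac{1}{2 d} = 7 + 1 = 8$)
$q{\left(W \right)} = -9 + W$ ($q{\left(W \right)} = -4 + \left(W - 5\right) = -4 + \left(-5 + W\right) = -9 + W$)
$\frac{\left(-1\right) \left(-345707\right)}{T{\left(402 \right)}} + \frac{439129}{\left(-349 + q{\left(t \right)}\right)^{2}} = \frac{\left(-1\right) \left(-345707\right)}{8} + \frac{439129}{\left(-349 + \left(-9 + 7\right)\right)^{2}} = 345707 \cdot \frac{1}{8} + \frac{439129}{\left(-349 - 2\right)^{2}} = \frac{345707}{8} + \frac{439129}{\left(-351\right)^{2}} = \frac{345707}{8} + \frac{439129}{123201} = \frac{42594961139}{985608}$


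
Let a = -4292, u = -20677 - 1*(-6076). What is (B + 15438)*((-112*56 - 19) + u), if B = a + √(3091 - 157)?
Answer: -232862232 - 62676*√326 ≈ -2.3399e+8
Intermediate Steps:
u = -14601 (u = -20677 + 6076 = -14601)
B = -4292 + 3*√326 (B = -4292 + √(3091 - 157) = -4292 + √2934 = -4292 + 3*√326 ≈ -4237.8)
(B + 15438)*((-112*56 - 19) + u) = ((-4292 + 3*√326) + 15438)*((-112*56 - 19) - 14601) = (11146 + 3*√326)*((-6272 - 19) - 14601) = (11146 + 3*√326)*(-6291 - 14601) = (11146 + 3*√326)*(-20892) = -232862232 - 62676*√326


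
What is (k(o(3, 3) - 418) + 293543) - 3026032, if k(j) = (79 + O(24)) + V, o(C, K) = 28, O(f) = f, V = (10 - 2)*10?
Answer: -2732306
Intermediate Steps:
V = 80 (V = 8*10 = 80)
k(j) = 183 (k(j) = (79 + 24) + 80 = 103 + 80 = 183)
(k(o(3, 3) - 418) + 293543) - 3026032 = (183 + 293543) - 3026032 = 293726 - 3026032 = -2732306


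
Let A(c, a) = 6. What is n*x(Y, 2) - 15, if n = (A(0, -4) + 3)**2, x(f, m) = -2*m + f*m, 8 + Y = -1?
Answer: -1797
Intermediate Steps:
Y = -9 (Y = -8 - 1 = -9)
n = 81 (n = (6 + 3)**2 = 9**2 = 81)
n*x(Y, 2) - 15 = 81*(2*(-2 - 9)) - 15 = 81*(2*(-11)) - 15 = 81*(-22) - 15 = -1782 - 15 = -1797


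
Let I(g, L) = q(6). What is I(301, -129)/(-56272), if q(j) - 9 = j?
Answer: -15/56272 ≈ -0.00026656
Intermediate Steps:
q(j) = 9 + j
I(g, L) = 15 (I(g, L) = 9 + 6 = 15)
I(301, -129)/(-56272) = 15/(-56272) = 15*(-1/56272) = -15/56272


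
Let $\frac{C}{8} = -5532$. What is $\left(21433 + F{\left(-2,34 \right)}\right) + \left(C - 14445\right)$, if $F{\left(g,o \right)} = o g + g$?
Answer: $-37338$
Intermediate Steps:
$C = -44256$ ($C = 8 \left(-5532\right) = -44256$)
$F{\left(g,o \right)} = g + g o$ ($F{\left(g,o \right)} = g o + g = g + g o$)
$\left(21433 + F{\left(-2,34 \right)}\right) + \left(C - 14445\right) = \left(21433 - 2 \left(1 + 34\right)\right) - 58701 = \left(21433 - 70\right) - 58701 = 21363 - 58701 = -37338$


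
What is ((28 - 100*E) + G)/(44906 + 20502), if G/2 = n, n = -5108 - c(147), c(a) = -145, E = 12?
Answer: -5549/32704 ≈ -0.16967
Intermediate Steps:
n = -4963 (n = -5108 - 1*(-145) = -5108 + 145 = -4963)
G = -9926 (G = 2*(-4963) = -9926)
((28 - 100*E) + G)/(44906 + 20502) = ((28 - 100*12) - 9926)/(44906 + 20502) = ((28 - 1200) - 9926)/65408 = (-1172 - 9926)*(1/65408) = -11098*1/65408 = -5549/32704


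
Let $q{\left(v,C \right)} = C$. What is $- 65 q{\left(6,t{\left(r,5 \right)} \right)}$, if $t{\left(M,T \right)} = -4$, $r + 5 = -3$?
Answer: $260$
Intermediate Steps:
$r = -8$ ($r = -5 - 3 = -8$)
$- 65 q{\left(6,t{\left(r,5 \right)} \right)} = \left(-65\right) \left(-4\right) = 260$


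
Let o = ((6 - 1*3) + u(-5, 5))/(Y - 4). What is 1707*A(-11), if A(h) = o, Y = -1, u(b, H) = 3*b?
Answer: 20484/5 ≈ 4096.8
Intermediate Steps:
o = 12/5 (o = ((6 - 1*3) + 3*(-5))/(-1 - 4) = ((6 - 3) - 15)/(-5) = (3 - 15)*(-⅕) = -12*(-⅕) = 12/5 ≈ 2.4000)
A(h) = 12/5
1707*A(-11) = 1707*(12/5) = 20484/5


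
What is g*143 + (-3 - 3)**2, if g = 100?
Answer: 14336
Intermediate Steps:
g*143 + (-3 - 3)**2 = 100*143 + (-3 - 3)**2 = 14300 + (-6)**2 = 14300 + 36 = 14336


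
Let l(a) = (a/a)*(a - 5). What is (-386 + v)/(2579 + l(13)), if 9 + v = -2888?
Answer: -3283/2587 ≈ -1.2690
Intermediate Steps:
v = -2897 (v = -9 - 2888 = -2897)
l(a) = -5 + a (l(a) = 1*(-5 + a) = -5 + a)
(-386 + v)/(2579 + l(13)) = (-386 - 2897)/(2579 + (-5 + 13)) = -3283/(2579 + 8) = -3283/2587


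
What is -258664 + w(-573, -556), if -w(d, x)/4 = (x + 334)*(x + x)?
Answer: -1246120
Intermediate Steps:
w(d, x) = -8*x*(334 + x) (w(d, x) = -4*(x + 334)*(x + x) = -4*(334 + x)*2*x = -8*x*(334 + x))
-258664 + w(-573, -556) = -258664 - 8*(-556)*(334 - 556) = -258664 - 8*(-556)*(-222) = -258664 - 987456 = -1246120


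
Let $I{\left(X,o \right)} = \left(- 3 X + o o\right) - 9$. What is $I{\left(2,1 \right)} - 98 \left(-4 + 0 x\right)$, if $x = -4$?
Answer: $378$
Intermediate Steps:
$I{\left(X,o \right)} = -9 + o^{2} - 3 X$ ($I{\left(X,o \right)} = \left(- 3 X + o^{2}\right) - 9 = \left(o^{2} - 3 X\right) - 9 = -9 + o^{2} - 3 X$)
$I{\left(2,1 \right)} - 98 \left(-4 + 0 x\right) = \left(-9 + 1^{2} - 6\right) - 98 \left(-4 + 0 \left(-4\right)\right) = \left(-9 + 1 - 6\right) - 98 \left(-4 + 0\right) = -14 - -392 = -14 + 392 = 378$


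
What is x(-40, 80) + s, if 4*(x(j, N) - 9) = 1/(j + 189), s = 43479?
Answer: 25918849/596 ≈ 43488.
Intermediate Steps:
x(j, N) = 9 + 1/(4*(189 + j)) (x(j, N) = 9 + 1/(4*(j + 189)) = 9 + 1/(4*(189 + j)))
x(-40, 80) + s = (6805 + 36*(-40))/(4*(189 - 40)) + 43479 = (1/4)*(6805 - 1440)/149 + 43479 = (1/4)*(1/149)*5365 + 43479 = 5365/596 + 43479 = 25918849/596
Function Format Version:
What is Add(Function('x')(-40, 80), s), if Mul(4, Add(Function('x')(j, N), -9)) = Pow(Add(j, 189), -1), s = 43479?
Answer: Rational(25918849, 596) ≈ 43488.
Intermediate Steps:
Function('x')(j, N) = Add(9, Mul(Rational(1, 4), Pow(Add(189, j), -1))) (Function('x')(j, N) = Add(9, Mul(Rational(1, 4), Pow(Add(j, 189), -1))) = Add(9, Mul(Rational(1, 4), Pow(Add(189, j), -1))))
Add(Function('x')(-40, 80), s) = Add(Mul(Rational(1, 4), Pow(Add(189, -40), -1), Add(6805, Mul(36, -40))), 43479) = Add(Mul(Rational(1, 4), Pow(149, -1), Add(6805, -1440)), 43479) = Add(Mul(Rational(1, 4), Rational(1, 149), 5365), 43479) = Add(Rational(5365, 596), 43479) = Rational(25918849, 596)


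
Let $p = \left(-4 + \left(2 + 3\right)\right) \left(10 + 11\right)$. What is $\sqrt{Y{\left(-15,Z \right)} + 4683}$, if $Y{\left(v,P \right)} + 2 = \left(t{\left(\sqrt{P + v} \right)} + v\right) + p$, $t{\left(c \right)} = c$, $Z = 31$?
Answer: $\sqrt{4691} \approx 68.491$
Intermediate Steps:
$p = 21$ ($p = \left(-4 + 5\right) 21 = 1 \cdot 21 = 21$)
$Y{\left(v,P \right)} = 19 + v + \sqrt{P + v}$ ($Y{\left(v,P \right)} = -2 + \left(\left(\sqrt{P + v} + v\right) + 21\right) = -2 + \left(\left(v + \sqrt{P + v}\right) + 21\right) = -2 + \left(21 + v + \sqrt{P + v}\right) = 19 + v + \sqrt{P + v}$)
$\sqrt{Y{\left(-15,Z \right)} + 4683} = \sqrt{\left(19 - 15 + \sqrt{31 - 15}\right) + 4683} = \sqrt{\left(19 - 15 + \sqrt{16}\right) + 4683} = \sqrt{\left(19 - 15 + 4\right) + 4683} = \sqrt{8 + 4683} = \sqrt{4691}$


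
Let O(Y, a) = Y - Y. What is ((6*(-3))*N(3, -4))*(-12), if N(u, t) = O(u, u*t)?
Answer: 0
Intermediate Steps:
O(Y, a) = 0
N(u, t) = 0
((6*(-3))*N(3, -4))*(-12) = ((6*(-3))*0)*(-12) = -18*0*(-12) = 0*(-12) = 0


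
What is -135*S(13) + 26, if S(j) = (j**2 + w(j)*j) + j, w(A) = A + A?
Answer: -70174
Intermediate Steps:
w(A) = 2*A
S(j) = j + 3*j**2 (S(j) = (j**2 + (2*j)*j) + j = (j**2 + 2*j**2) + j = 3*j**2 + j = j + 3*j**2)
-135*S(13) + 26 = -1755*(1 + 3*13) + 26 = -1755*(1 + 39) + 26 = -1755*40 + 26 = -135*520 + 26 = -70200 + 26 = -70174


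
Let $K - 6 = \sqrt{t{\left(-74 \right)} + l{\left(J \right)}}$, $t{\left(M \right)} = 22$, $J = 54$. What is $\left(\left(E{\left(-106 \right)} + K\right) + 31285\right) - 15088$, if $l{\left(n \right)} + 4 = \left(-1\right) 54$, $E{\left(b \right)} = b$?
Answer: $16097 + 6 i \approx 16097.0 + 6.0 i$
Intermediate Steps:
$l{\left(n \right)} = -58$ ($l{\left(n \right)} = -4 - 54 = -58$)
$K = 6 + 6 i$ ($K = 6 + \sqrt{22 - 58} = 6 + \sqrt{-36} = 6 + 6 i \approx 6.0 + 6.0 i$)
$\left(\left(E{\left(-106 \right)} + K\right) + 31285\right) - 15088 = \left(\left(-106 + \left(6 + 6 i\right)\right) + 31285\right) - 15088 = \left(\left(-100 + 6 i\right) + 31285\right) - 15088 = \left(31185 + 6 i\right) - 15088 = 16097 + 6 i$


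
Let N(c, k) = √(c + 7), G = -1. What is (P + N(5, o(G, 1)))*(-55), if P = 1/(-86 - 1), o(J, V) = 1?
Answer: 55/87 - 110*√3 ≈ -189.89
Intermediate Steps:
N(c, k) = √(7 + c)
P = -1/87 (P = 1/(-87) = -1/87 ≈ -0.011494)
(P + N(5, o(G, 1)))*(-55) = (-1/87 + √(7 + 5))*(-55) = (-1/87 + √12)*(-55) = (-1/87 + 2*√3)*(-55) = 55/87 - 110*√3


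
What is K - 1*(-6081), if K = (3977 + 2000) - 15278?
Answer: -3220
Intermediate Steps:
K = -9301 (K = 5977 - 15278 = -9301)
K - 1*(-6081) = -9301 - 1*(-6081) = -9301 + 6081 = -3220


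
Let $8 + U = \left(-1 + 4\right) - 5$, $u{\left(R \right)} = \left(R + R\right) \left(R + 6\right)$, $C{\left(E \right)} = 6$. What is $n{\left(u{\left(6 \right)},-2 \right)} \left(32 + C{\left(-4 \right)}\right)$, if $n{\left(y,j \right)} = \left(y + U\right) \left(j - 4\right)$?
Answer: $-30552$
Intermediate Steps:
$u{\left(R \right)} = 2 R \left(6 + R\right)$
$U = -10$ ($U = -8 + \left(\left(-1 + 4\right) - 5\right) = -8 + \left(3 - 5\right) = -8 - 2 = -10$)
$n{\left(y,j \right)} = \left(-10 + y\right) \left(-4 + j\right)$ ($n{\left(y,j \right)} = \left(y - 10\right) \left(j - 4\right) = \left(-10 + y\right) \left(-4 + j\right)$)
$n{\left(u{\left(6 \right)},-2 \right)} \left(32 + C{\left(-4 \right)}\right) = \left(40 - -20 - 4 \cdot 2 \cdot 6 \left(6 + 6\right) - 2 \cdot 2 \cdot 6 \left(6 + 6\right)\right) \left(32 + 6\right) = \left(40 + 20 - 4 \cdot 2 \cdot 6 \cdot 12 - 2 \cdot 2 \cdot 6 \cdot 12\right) 38 = \left(40 + 20 - 576 - 288\right) 38 = \left(-804\right) 38 = -30552$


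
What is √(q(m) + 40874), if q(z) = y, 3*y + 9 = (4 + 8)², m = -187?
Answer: √40919 ≈ 202.28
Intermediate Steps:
y = 45 (y = -3 + (4 + 8)²/3 = -3 + (⅓)*12² = -3 + (⅓)*144 = -3 + 48 = 45)
q(z) = 45
√(q(m) + 40874) = √(45 + 40874) = √40919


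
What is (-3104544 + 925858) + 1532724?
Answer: -645962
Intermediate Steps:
(-3104544 + 925858) + 1532724 = -2178686 + 1532724 = -645962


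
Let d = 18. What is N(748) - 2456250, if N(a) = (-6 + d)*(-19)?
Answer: -2456478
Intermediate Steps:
N(a) = -228 (N(a) = (-6 + 18)*(-19) = 12*(-19) = -228)
N(748) - 2456250 = -228 - 2456250 = -2456478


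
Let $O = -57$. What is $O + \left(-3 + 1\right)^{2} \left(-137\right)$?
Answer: $-605$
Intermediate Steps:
$O + \left(-3 + 1\right)^{2} \left(-137\right) = -57 + \left(-3 + 1\right)^{2} \left(-137\right) = -57 + \left(-2\right)^{2} \left(-137\right) = -57 + 4 \left(-137\right) = -57 - 548 = -605$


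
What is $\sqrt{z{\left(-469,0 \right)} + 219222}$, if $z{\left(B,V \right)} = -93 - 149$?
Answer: $2 \sqrt{54745} \approx 467.95$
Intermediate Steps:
$z{\left(B,V \right)} = -242$
$\sqrt{z{\left(-469,0 \right)} + 219222} = \sqrt{-242 + 219222} = \sqrt{218980} = 2 \sqrt{54745}$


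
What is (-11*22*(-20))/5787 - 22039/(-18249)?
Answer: 71954951/35202321 ≈ 2.0440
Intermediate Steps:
(-11*22*(-20))/5787 - 22039/(-18249) = -242*(-20)*(1/5787) - 22039*(-1/18249) = 4840*(1/5787) + 22039/18249 = 4840/5787 + 22039/18249 = 71954951/35202321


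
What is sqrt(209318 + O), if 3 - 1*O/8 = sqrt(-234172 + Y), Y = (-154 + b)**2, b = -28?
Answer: sqrt(209342 - 16*I*sqrt(50262)) ≈ 457.56 - 3.92*I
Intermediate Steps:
Y = 33124 (Y = (-154 - 28)**2 = (-182)**2 = 33124)
O = 24 - 16*I*sqrt(50262) (O = 24 - 8*sqrt(-234172 + 33124) = 24 - 16*I*sqrt(50262) ≈ 24.0 - 3587.1*I)
sqrt(209318 + O) = sqrt(209318 + (24 - 16*I*sqrt(50262))) = sqrt(209342 - 16*I*sqrt(50262))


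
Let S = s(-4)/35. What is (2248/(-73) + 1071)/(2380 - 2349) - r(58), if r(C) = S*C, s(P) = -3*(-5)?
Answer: 137783/15841 ≈ 8.6979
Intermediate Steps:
s(P) = 15
S = 3/7 (S = 15/35 = 15*(1/35) = 3/7 ≈ 0.42857)
r(C) = 3*C/7
(2248/(-73) + 1071)/(2380 - 2349) - r(58) = (2248/(-73) + 1071)/(2380 - 2349) - 3*58/7 = (2248*(-1/73) + 1071)/31 - 1*174/7 = (-2248/73 + 1071)*(1/31) - 174/7 = (75935/73)*(1/31) - 174/7 = 75935/2263 - 174/7 = 137783/15841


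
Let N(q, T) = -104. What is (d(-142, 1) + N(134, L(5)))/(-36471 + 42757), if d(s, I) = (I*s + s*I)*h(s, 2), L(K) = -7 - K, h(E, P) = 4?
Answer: -620/3143 ≈ -0.19726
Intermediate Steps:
d(s, I) = 8*I*s (d(s, I) = (I*s + s*I)*4 = (I*s + I*s)*4 = (2*I*s)*4 = 8*I*s)
(d(-142, 1) + N(134, L(5)))/(-36471 + 42757) = (8*1*(-142) - 104)/(-36471 + 42757) = (-1136 - 104)/6286 = -1240*1/6286 = -620/3143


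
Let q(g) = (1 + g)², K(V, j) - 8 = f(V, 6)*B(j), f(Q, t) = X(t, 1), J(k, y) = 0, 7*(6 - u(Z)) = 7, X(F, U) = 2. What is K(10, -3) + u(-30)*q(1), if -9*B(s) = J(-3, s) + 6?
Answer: 80/3 ≈ 26.667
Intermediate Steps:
u(Z) = 5 (u(Z) = 6 - ⅐*7 = 6 - 1 = 5)
f(Q, t) = 2
B(s) = -⅔ (B(s) = -(0 + 6)/9 = -⅑*6 = -⅔)
K(V, j) = 20/3 (K(V, j) = 8 + 2*(-⅔) = 8 - 4/3 = 20/3)
K(10, -3) + u(-30)*q(1) = 20/3 + 5*(1 + 1)² = 20/3 + 5*2² = 20/3 + 5*4 = 20/3 + 20 = 80/3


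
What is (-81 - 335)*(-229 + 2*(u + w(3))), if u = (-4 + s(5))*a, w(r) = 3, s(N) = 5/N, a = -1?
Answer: 90272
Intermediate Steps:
u = 3 (u = (-4 + 5/5)*(-1) = (-4 + 5*(1/5))*(-1) = (-4 + 1)*(-1) = -3*(-1) = 3)
(-81 - 335)*(-229 + 2*(u + w(3))) = (-81 - 335)*(-229 + 2*(3 + 3)) = -416*(-229 + 2*6) = -416*(-229 + 12) = -416*(-217) = 90272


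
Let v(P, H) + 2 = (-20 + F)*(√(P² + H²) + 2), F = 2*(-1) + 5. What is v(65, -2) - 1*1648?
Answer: -1684 - 17*√4229 ≈ -2789.5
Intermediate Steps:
F = 3 (F = -2 + 5 = 3)
v(P, H) = -36 - 17*√(H² + P²) (v(P, H) = -2 + (-20 + 3)*(√(P² + H²) + 2) = -2 - 17*(√(H² + P²) + 2) = -2 - 17*(2 + √(H² + P²)) = -2 + (-34 - 17*√(H² + P²)) = -36 - 17*√(H² + P²))
v(65, -2) - 1*1648 = (-36 - 17*√((-2)² + 65²)) - 1*1648 = (-36 - 17*√(4 + 4225)) - 1648 = (-36 - 17*√4229) - 1648 = -1684 - 17*√4229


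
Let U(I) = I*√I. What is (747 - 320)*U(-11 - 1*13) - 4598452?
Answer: -4598452 - 20496*I*√6 ≈ -4.5984e+6 - 50205.0*I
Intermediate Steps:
U(I) = I^(3/2)
(747 - 320)*U(-11 - 1*13) - 4598452 = (747 - 320)*(-11 - 1*13)^(3/2) - 4598452 = 427*(-11 - 13)^(3/2) - 4598452 = 427*(-24)^(3/2) - 4598452 = 427*(-48*I*√6) - 4598452 = -20496*I*√6 - 4598452 = -4598452 - 20496*I*√6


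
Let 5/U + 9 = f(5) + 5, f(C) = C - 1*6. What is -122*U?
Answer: 122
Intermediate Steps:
f(C) = -6 + C (f(C) = C - 6 = -6 + C)
U = -1 (U = 5/(-9 + ((-6 + 5) + 5)) = 5/(-9 + (-1 + 5)) = 5/(-9 + 4) = 5/(-5) = 5*(-1/5) = -1)
-122*U = -122*(-1) = 122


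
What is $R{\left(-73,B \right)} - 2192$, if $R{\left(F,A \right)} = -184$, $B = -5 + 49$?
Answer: $-2376$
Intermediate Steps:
$B = 44$
$R{\left(-73,B \right)} - 2192 = -184 - 2192 = -2376$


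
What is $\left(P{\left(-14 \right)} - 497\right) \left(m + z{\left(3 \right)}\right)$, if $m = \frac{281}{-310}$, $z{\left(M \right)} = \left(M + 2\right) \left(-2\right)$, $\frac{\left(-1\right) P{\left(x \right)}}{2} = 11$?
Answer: $\frac{1754739}{310} \approx 5660.4$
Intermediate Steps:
$P{\left(x \right)} = -22$ ($P{\left(x \right)} = \left(-2\right) 11 = -22$)
$z{\left(M \right)} = -4 - 2 M$ ($z{\left(M \right)} = \left(2 + M\right) \left(-2\right) = -4 - 2 M$)
$m = - \frac{281}{310}$ ($m = 281 \left(- \frac{1}{310}\right) = - \frac{281}{310} \approx -0.90645$)
$\left(P{\left(-14 \right)} - 497\right) \left(m + z{\left(3 \right)}\right) = \left(-22 - 497\right) \left(- \frac{281}{310} - 10\right) = - 519 \left(- \frac{281}{310} - 10\right) = \left(-519\right) \left(- \frac{3381}{310}\right) = \frac{1754739}{310}$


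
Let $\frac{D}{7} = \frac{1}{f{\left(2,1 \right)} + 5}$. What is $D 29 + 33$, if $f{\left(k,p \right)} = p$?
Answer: $\frac{401}{6} \approx 66.833$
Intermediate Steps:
$D = \frac{7}{6}$ ($D = \frac{7}{1 + 5} = \frac{7}{6} \approx 1.1667$)
$D 29 + 33 = \frac{7}{6} \cdot 29 + 33 = \frac{203}{6} + 33 = \frac{401}{6}$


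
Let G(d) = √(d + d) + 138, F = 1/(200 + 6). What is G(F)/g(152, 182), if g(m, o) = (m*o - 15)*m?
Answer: 69/2101324 + √103/432872744 ≈ 3.2860e-5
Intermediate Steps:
F = 1/206 ≈ 0.0048544
g(m, o) = m*(-15 + m*o) (g(m, o) = (-15 + m*o)*m = m*(-15 + m*o))
G(d) = 138 + √2*√d (G(d) = √(2*d) + 138 = √2*√d + 138 = 138 + √2*√d)
G(F)/g(152, 182) = (138 + √2*√(1/206))/((152*(-15 + 152*182))) = (138 + √2*(√206/206))/((152*(-15 + 27664))) = (138 + √103/103)/((152*27649)) = (138 + √103/103)/4202648 = (138 + √103/103)*(1/4202648) = 69/2101324 + √103/432872744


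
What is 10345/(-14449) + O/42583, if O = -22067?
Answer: -759367218/615281767 ≈ -1.2342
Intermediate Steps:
10345/(-14449) + O/42583 = 10345/(-14449) - 22067/42583 = 10345*(-1/14449) - 22067*1/42583 = -10345/14449 - 22067/42583 = -759367218/615281767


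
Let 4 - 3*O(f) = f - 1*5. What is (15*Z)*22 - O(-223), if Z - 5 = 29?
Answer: 33428/3 ≈ 11143.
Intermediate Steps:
Z = 34 (Z = 5 + 29 = 34)
O(f) = 3 - f/3 (O(f) = 4/3 - (f - 1*5)/3 = 4/3 - (f - 5)/3 = 4/3 - (-5 + f)/3 = 4/3 + (5/3 - f/3) = 3 - f/3)
(15*Z)*22 - O(-223) = (15*34)*22 - (3 - 1/3*(-223)) = 510*22 - (3 + 223/3) = 11220 - 1*232/3 = 11220 - 232/3 = 33428/3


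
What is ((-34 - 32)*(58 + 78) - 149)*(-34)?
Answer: 310250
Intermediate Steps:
((-34 - 32)*(58 + 78) - 149)*(-34) = (-66*136 - 149)*(-34) = (-8976 - 149)*(-34) = -9125*(-34) = 310250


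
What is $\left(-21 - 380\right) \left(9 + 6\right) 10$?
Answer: $-60150$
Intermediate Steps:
$\left(-21 - 380\right) \left(9 + 6\right) 10 = - 401 \cdot 15 \cdot 10 = \left(-401\right) 150 = -60150$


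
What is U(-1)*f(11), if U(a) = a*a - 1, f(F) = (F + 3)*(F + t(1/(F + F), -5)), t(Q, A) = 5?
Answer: 0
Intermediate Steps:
f(F) = (3 + F)*(5 + F) (f(F) = (F + 3)*(F + 5) = (3 + F)*(5 + F))
U(a) = -1 + a² (U(a) = a² - 1 = -1 + a²)
U(-1)*f(11) = (-1 + (-1)²)*(15 + 11² + 8*11) = (-1 + 1)*(15 + 121 + 88) = 0*224 = 0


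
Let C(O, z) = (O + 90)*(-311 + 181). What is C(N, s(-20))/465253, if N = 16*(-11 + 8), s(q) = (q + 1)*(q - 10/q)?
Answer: -5460/465253 ≈ -0.011736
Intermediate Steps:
s(q) = (1 + q)*(q - 10/q)
N = -48 (N = 16*(-3) = -48)
C(O, z) = -11700 - 130*O (C(O, z) = (90 + O)*(-130) = -11700 - 130*O)
C(N, s(-20))/465253 = (-11700 - 130*(-48))/465253 = (-11700 + 6240)*(1/465253) = -5460*1/465253 = -5460/465253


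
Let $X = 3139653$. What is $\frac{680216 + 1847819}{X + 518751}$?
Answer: $\frac{2528035}{3658404} \approx 0.69102$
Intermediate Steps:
$\frac{680216 + 1847819}{X + 518751} = \frac{680216 + 1847819}{3139653 + 518751} = \frac{2528035}{3658404}$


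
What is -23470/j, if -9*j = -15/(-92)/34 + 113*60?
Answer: 44048496/1413857 ≈ 31.155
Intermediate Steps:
j = -7069285/9384 (j = -(-15/(-92)/34 + 113*60)/9 = -(-15*(-1/92)*(1/34) + 6780)/9 = -((15/92)*(1/34) + 6780)/9 = -(15/3128 + 6780)/9 = -1/9*21207855/3128 = -7069285/9384 ≈ -753.33)
-23470/j = -23470/(-7069285/9384) = -23470*(-9384/7069285) = 44048496/1413857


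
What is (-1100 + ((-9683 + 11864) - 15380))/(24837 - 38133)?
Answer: 14299/13296 ≈ 1.0754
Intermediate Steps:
(-1100 + ((-9683 + 11864) - 15380))/(24837 - 38133) = (-1100 + (2181 - 15380))/(-13296) = (-1100 - 13199)*(-1/13296) = -14299*(-1/13296) = 14299/13296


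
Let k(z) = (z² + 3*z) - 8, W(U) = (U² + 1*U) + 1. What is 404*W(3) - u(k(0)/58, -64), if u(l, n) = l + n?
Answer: 154168/29 ≈ 5316.1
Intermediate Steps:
W(U) = 1 + U + U² (W(U) = (U² + U) + 1 = (U + U²) + 1 = 1 + U + U²)
k(z) = -8 + z² + 3*z
404*W(3) - u(k(0)/58, -64) = 404*(1 + 3 + 3²) - ((-8 + 0² + 3*0)/58 - 64) = 404*(1 + 3 + 9) - ((-8 + 0 + 0)*(1/58) - 64) = 404*13 - (-8*1/58 - 64) = 5252 - (-4/29 - 64) = 5252 - 1*(-1860/29) = 5252 + 1860/29 = 154168/29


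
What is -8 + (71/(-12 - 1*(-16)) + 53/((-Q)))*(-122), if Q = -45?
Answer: -208547/90 ≈ -2317.2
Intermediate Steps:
-8 + (71/(-12 - 1*(-16)) + 53/((-Q)))*(-122) = -8 + (71/(-12 - 1*(-16)) + 53/((-1*(-45))))*(-122) = -8 + (71/(-12 + 16) + 53/45)*(-122) = -8 + (71/4 + 53*(1/45))*(-122) = -8 + (71*(¼) + 53/45)*(-122) = -8 + (71/4 + 53/45)*(-122) = -8 + (3407/180)*(-122) = -8 - 207827/90 = -208547/90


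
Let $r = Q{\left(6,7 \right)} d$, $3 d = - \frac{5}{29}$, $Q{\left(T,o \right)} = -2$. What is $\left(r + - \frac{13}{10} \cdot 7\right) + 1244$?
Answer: $\frac{1074463}{870} \approx 1235.0$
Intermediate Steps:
$d = - \frac{5}{87}$ ($d = \frac{\left(-5\right) \frac{1}{29}}{3} = \frac{1}{3} \left(- \frac{5}{29}\right) = - \frac{5}{87} \approx -0.057471$)
$r = \frac{10}{87}$ ($r = \left(-2\right) \left(- \frac{5}{87}\right) = \frac{10}{87} \approx 0.11494$)
$\left(r + - \frac{13}{10} \cdot 7\right) + 1244 = \left(\frac{10}{87} + - \frac{13}{10} \cdot 7\right) + 1244 = \left(\frac{10}{87} + \left(-13\right) \frac{1}{10} \cdot 7\right) + 1244 = \left(\frac{10}{87} - \frac{91}{10}\right) + 1244 = - \frac{7817}{870} + 1244 = \frac{1074463}{870}$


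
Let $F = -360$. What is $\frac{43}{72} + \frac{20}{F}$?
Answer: $\frac{13}{24} \approx 0.54167$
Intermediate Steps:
$\frac{43}{72} + \frac{20}{F} = \frac{43}{72} + \frac{20}{-360} = 43 \cdot \frac{1}{72} + 20 \left(- \frac{1}{360}\right) = \frac{43}{72} - \frac{1}{18} = \frac{13}{24}$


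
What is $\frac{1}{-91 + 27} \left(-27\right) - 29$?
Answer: $- \frac{1829}{64} \approx -28.578$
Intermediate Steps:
$\frac{1}{-91 + 27} \left(-27\right) - 29 = \frac{1}{-64} \left(-27\right) - 29 = \left(- \frac{1}{64}\right) \left(-27\right) - 29 = \frac{27}{64} - 29 = - \frac{1829}{64}$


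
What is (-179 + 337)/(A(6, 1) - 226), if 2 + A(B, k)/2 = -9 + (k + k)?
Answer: -79/122 ≈ -0.64754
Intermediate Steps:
A(B, k) = -22 + 4*k (A(B, k) = -4 + 2*(-9 + (k + k)) = -4 + 2*(-9 + 2*k) = -4 + (-18 + 4*k) = -22 + 4*k)
(-179 + 337)/(A(6, 1) - 226) = (-179 + 337)/((-22 + 4*1) - 226) = 158/((-22 + 4) - 226) = 158/(-18 - 226) = 158/(-244) = 158*(-1/244) = -79/122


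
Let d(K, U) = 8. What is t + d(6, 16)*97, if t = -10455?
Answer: -9679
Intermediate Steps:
t + d(6, 16)*97 = -10455 + 8*97 = -10455 + 776 = -9679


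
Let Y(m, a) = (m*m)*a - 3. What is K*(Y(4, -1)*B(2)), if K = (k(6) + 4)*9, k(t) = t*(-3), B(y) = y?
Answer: 4788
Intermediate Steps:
Y(m, a) = -3 + a*m**2 (Y(m, a) = m**2*a - 3 = a*m**2 - 3 = -3 + a*m**2)
k(t) = -3*t
K = -126 (K = (-3*6 + 4)*9 = (-18 + 4)*9 = -14*9 = -126)
K*(Y(4, -1)*B(2)) = -126*(-3 - 1*4**2)*2 = -126*(-3 - 1*16)*2 = -126*(-3 - 16)*2 = -(-2394)*2 = -126*(-38) = 4788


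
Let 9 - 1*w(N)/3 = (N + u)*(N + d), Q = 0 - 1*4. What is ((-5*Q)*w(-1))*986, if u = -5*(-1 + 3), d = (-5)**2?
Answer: 16150680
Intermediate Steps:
d = 25
Q = -4 (Q = 0 - 4 = -4)
u = -10 (u = -5*2 = -10)
w(N) = 27 - 3*(-10 + N)*(25 + N) (w(N) = 27 - 3*(N - 10)*(N + 25) = 27 - 3*(-10 + N)*(25 + N))
((-5*Q)*w(-1))*986 = ((-5*(-4))*(777 - 45*(-1) - 3*(-1)**2))*986 = (20*(777 + 45 - 3*1))*986 = (20*(777 + 45 - 3))*986 = (20*819)*986 = 16380*986 = 16150680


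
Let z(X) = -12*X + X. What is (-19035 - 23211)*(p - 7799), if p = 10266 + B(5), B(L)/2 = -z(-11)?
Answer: -93997350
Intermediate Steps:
z(X) = -11*X
B(L) = -242 (B(L) = 2*(-(-11)*(-11)) = 2*(-1*121) = 2*(-121) = -242)
p = 10024 (p = 10266 - 242 = 10024)
(-19035 - 23211)*(p - 7799) = (-19035 - 23211)*(10024 - 7799) = -42246*2225 = -93997350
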